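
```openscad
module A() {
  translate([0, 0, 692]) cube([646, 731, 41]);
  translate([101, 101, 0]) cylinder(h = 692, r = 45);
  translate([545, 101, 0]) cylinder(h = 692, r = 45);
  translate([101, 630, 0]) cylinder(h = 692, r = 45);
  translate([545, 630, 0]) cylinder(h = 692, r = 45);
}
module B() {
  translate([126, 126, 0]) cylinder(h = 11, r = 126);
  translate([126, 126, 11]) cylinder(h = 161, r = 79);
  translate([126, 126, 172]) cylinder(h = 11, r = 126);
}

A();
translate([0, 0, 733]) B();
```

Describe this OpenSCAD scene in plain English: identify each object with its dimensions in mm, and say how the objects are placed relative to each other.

A is a rectangular dining table. The top is 646×731×41 mm with its upper surface at z = 733 mm. It stands on four round legs of 90 mm diameter, each leg's bounding box inset 56 mm from the nearest pair of top edges, running from the floor to the underside of the top.

B is a spool: two coaxial disc flanges of radius 126 mm and thickness 11 mm, joined by a core cylinder of radius 79 mm and height 161 mm. The lower flange rests on z = 0 and the three cylinders share a vertical axis.

The spool is on top of the table.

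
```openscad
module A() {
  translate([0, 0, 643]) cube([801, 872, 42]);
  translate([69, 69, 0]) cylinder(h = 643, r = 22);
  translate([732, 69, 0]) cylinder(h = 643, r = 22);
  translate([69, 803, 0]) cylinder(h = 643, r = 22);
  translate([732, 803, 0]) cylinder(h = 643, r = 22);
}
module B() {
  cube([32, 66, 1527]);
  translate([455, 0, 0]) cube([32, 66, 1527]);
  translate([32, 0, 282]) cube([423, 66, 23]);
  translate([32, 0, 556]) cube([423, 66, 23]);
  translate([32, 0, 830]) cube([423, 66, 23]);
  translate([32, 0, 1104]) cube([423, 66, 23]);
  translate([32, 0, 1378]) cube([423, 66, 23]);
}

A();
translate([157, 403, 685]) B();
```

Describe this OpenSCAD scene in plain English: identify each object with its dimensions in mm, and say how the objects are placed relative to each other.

A is a table with a 801×872 mm rectangular top, 42 mm thick, top surface at z = 685 mm, supported by four round legs of 44 mm diameter, each leg's bounding box inset 47 mm from the nearest pair of top edges, running from the floor.

B is a wooden ladder with two side rails of 32×66 mm section and 1527 mm height, set 487 mm apart overall. Between them run 5 rectangular rungs (66 mm deep, 23 mm thick), front faces flush with the rails' −y face. The bottom of the first rung is 282 mm above the floor and each subsequent rung is 274 mm higher than the one below.

The ladder is on top of the table, centred.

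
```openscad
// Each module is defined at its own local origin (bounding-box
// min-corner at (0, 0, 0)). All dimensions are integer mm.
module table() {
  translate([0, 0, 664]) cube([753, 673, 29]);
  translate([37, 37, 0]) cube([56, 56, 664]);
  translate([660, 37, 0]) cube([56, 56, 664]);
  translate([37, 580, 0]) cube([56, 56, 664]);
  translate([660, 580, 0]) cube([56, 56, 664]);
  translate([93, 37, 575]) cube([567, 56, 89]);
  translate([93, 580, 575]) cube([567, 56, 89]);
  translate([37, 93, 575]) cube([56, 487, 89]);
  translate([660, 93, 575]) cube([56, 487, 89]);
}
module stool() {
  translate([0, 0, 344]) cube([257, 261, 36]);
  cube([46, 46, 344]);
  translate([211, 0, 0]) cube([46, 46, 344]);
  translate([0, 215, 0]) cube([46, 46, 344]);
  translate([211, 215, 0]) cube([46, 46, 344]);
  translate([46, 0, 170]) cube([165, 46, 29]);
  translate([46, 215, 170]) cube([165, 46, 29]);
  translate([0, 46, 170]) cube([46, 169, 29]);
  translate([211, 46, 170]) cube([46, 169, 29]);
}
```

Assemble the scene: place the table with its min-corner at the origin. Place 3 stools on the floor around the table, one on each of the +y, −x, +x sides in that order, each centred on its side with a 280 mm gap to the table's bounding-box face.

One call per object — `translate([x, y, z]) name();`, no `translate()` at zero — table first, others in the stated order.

table();
translate([248, 953, 0]) stool();
translate([-537, 206, 0]) stool();
translate([1033, 206, 0]) stool();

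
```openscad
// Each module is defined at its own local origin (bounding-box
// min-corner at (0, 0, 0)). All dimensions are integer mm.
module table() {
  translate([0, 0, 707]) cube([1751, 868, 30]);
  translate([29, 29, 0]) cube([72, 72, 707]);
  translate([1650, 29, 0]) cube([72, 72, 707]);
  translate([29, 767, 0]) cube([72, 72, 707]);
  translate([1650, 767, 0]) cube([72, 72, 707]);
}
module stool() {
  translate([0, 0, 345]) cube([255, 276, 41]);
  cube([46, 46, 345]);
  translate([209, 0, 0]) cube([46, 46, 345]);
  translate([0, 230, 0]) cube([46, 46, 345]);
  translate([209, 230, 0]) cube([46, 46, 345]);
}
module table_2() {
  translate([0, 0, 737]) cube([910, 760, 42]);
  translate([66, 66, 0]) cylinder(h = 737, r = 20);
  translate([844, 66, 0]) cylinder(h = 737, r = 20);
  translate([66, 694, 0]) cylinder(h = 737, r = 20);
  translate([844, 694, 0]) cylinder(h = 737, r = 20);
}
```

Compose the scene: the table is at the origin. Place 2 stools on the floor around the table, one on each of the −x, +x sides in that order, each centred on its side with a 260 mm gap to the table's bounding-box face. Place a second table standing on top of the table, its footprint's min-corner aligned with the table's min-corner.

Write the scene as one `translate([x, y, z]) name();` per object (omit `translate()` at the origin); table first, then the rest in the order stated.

table();
translate([-515, 296, 0]) stool();
translate([2011, 296, 0]) stool();
translate([0, 0, 737]) table_2();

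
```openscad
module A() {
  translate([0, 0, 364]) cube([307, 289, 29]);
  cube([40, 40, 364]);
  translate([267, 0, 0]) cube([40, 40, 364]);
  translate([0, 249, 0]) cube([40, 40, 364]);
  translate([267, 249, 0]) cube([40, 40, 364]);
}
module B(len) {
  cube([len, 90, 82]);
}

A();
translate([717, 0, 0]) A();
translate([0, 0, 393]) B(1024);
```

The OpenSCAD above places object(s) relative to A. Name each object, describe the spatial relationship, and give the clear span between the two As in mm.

Second stool starts at x = 717; first ends at x = 307; clear span = 717 − 307 = 410 mm.

A is a stool. B is a beam. A beam spans the tops of two stools. The clear span between the two stools is 410 mm.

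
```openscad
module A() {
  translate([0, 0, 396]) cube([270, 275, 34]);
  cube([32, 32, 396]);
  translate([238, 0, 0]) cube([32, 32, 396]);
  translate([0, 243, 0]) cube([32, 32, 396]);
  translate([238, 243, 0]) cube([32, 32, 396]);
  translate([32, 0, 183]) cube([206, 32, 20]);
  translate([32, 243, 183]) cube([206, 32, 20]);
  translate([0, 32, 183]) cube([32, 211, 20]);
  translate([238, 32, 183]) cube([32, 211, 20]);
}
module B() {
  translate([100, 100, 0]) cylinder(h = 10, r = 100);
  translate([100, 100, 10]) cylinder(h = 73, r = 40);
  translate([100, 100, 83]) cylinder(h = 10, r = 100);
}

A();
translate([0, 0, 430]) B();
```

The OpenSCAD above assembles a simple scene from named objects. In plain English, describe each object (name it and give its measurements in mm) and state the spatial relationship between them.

A is a simple wooden stool: a rectangular seat 270 mm (x) by 275 mm (y), 34 mm thick, top face at z = 430 mm, on four square legs, each 32×32 mm in cross-section. The legs rest on z = 0, each flush with a corner of the seat. Four stretchers, 32 mm wide and 20 mm tall, connect adjacent legs with their undersides at z = 183 mm, each running between the inner faces of the legs it joins and aligned with the legs' outer faces on the other axis.

B is a spool: two coaxial disc flanges of radius 100 mm and thickness 10 mm, joined by a core cylinder of radius 40 mm and height 73 mm. The lower flange rests on z = 0 and the three cylinders share a vertical axis.

The spool is on top of the stool.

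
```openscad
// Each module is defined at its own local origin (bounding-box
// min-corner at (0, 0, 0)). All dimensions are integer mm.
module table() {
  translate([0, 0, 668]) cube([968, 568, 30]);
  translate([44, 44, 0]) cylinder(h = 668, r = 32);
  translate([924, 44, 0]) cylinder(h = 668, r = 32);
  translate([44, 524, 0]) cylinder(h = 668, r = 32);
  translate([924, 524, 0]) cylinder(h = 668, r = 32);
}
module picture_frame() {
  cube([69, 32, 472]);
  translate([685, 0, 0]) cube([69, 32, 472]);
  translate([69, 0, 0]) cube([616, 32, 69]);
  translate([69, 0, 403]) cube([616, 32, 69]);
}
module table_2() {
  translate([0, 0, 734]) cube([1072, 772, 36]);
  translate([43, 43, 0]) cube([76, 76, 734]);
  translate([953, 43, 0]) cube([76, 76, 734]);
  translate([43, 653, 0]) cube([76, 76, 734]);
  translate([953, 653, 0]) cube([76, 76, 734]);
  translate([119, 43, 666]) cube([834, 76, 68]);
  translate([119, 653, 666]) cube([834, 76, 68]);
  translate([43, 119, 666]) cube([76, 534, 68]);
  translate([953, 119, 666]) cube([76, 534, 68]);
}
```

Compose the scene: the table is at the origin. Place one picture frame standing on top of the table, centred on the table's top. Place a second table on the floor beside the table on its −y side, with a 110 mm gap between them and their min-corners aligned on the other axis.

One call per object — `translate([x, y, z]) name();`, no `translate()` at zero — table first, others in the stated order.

table();
translate([107, 268, 698]) picture_frame();
translate([0, -882, 0]) table_2();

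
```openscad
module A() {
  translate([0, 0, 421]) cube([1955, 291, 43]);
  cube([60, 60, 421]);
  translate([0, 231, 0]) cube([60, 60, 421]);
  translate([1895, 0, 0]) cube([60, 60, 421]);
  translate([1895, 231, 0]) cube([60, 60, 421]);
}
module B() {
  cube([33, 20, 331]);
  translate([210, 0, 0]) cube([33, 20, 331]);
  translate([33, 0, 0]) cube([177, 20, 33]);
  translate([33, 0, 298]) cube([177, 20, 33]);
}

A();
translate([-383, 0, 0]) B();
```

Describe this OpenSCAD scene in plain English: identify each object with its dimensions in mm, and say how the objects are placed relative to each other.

A is a bench: a 1955×291 mm seat slab, 43 mm thick, top at z = 464 mm, on four 60×60 mm square legs flush with the seat corners and standing on z = 0.

B is a picture frame with a 177×265 mm rectangular opening (x by z) and a uniform 33 mm border on every side. Frame depth is 20 mm along y. It is built from two vertical stiles running the full outside height and two horizontal rails spanning the gap between the stiles.

The picture frame is on the floor beside the bench on its −x side.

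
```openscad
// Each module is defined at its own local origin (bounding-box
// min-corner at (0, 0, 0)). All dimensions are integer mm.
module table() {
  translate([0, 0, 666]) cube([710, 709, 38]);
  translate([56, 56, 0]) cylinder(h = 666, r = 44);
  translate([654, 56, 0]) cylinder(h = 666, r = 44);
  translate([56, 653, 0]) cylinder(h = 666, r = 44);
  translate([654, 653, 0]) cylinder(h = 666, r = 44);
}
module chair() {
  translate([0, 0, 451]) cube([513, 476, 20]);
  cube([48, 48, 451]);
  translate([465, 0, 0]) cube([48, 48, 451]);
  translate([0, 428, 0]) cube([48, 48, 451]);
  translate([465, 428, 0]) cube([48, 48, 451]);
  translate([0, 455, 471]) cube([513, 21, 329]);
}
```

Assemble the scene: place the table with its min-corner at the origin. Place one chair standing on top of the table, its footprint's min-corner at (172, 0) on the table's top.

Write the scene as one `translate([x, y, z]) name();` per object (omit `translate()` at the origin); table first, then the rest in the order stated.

table();
translate([172, 0, 704]) chair();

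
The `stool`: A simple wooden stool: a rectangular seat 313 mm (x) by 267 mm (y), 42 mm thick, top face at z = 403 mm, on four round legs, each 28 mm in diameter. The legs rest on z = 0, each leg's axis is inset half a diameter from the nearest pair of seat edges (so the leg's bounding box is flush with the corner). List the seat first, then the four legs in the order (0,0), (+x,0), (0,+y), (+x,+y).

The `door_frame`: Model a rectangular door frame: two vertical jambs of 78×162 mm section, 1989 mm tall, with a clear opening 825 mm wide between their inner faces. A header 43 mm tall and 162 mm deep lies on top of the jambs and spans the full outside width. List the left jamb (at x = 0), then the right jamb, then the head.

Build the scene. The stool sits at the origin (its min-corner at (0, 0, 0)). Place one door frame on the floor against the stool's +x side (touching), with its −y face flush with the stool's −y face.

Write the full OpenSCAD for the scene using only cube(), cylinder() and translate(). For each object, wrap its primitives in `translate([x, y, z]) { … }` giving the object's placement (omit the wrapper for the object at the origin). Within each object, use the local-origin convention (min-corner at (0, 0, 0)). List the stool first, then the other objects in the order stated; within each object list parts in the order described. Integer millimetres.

translate([0, 0, 361]) cube([313, 267, 42]);
translate([14, 14, 0]) cylinder(h = 361, r = 14);
translate([299, 14, 0]) cylinder(h = 361, r = 14);
translate([14, 253, 0]) cylinder(h = 361, r = 14);
translate([299, 253, 0]) cylinder(h = 361, r = 14);
translate([313, 0, 0]) {
  cube([78, 162, 1989]);
  translate([903, 0, 0]) cube([78, 162, 1989]);
  translate([0, 0, 1989]) cube([981, 162, 43]);
}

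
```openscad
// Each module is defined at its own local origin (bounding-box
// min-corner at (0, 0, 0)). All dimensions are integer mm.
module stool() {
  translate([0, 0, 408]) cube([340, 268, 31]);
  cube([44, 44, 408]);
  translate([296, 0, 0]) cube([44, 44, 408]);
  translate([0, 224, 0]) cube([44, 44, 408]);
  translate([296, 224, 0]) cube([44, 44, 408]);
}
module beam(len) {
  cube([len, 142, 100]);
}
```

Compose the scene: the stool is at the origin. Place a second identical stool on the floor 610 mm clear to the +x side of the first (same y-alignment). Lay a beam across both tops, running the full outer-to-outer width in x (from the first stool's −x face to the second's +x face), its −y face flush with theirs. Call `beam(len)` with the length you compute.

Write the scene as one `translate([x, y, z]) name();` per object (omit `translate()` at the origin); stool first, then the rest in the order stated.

stool();
translate([950, 0, 0]) stool();
translate([0, 0, 439]) beam(1290);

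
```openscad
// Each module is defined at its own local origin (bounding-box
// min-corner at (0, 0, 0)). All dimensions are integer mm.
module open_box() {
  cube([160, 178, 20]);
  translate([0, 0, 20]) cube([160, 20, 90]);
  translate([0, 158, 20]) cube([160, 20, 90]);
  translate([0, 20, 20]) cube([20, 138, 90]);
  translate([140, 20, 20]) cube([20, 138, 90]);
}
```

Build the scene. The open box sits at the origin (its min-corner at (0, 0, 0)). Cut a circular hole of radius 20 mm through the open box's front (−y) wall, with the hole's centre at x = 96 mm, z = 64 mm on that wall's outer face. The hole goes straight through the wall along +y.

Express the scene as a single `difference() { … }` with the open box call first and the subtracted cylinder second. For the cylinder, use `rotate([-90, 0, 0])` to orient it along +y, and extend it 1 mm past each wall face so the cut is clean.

difference() {
  open_box();
  translate([96, -1, 64]) rotate([-90, 0, 0]) cylinder(h = 22, r = 20);
}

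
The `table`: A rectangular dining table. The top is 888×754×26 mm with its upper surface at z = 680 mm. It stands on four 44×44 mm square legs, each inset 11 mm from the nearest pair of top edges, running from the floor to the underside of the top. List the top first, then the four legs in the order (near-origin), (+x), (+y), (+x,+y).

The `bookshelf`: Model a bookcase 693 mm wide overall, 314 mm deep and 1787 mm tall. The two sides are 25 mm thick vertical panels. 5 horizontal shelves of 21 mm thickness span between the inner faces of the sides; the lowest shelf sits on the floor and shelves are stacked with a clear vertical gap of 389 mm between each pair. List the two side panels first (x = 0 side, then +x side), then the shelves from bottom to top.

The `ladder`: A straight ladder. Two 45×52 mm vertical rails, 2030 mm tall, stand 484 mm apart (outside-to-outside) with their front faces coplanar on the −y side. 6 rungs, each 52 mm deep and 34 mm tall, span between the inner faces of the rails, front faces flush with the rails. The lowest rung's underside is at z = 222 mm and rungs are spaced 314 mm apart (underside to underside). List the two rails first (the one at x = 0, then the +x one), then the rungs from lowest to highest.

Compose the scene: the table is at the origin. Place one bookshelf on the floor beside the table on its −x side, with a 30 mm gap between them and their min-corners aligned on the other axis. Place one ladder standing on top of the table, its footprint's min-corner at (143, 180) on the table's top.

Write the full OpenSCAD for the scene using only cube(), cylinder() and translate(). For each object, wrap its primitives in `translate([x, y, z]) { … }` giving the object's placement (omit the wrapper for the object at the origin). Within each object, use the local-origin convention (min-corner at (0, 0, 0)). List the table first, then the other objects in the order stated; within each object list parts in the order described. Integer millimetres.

translate([0, 0, 654]) cube([888, 754, 26]);
translate([11, 11, 0]) cube([44, 44, 654]);
translate([833, 11, 0]) cube([44, 44, 654]);
translate([11, 699, 0]) cube([44, 44, 654]);
translate([833, 699, 0]) cube([44, 44, 654]);
translate([-723, 0, 0]) {
  cube([25, 314, 1787]);
  translate([668, 0, 0]) cube([25, 314, 1787]);
  translate([25, 0, 0]) cube([643, 314, 21]);
  translate([25, 0, 410]) cube([643, 314, 21]);
  translate([25, 0, 820]) cube([643, 314, 21]);
  translate([25, 0, 1230]) cube([643, 314, 21]);
  translate([25, 0, 1640]) cube([643, 314, 21]);
}
translate([143, 180, 680]) {
  cube([45, 52, 2030]);
  translate([439, 0, 0]) cube([45, 52, 2030]);
  translate([45, 0, 222]) cube([394, 52, 34]);
  translate([45, 0, 536]) cube([394, 52, 34]);
  translate([45, 0, 850]) cube([394, 52, 34]);
  translate([45, 0, 1164]) cube([394, 52, 34]);
  translate([45, 0, 1478]) cube([394, 52, 34]);
  translate([45, 0, 1792]) cube([394, 52, 34]);
}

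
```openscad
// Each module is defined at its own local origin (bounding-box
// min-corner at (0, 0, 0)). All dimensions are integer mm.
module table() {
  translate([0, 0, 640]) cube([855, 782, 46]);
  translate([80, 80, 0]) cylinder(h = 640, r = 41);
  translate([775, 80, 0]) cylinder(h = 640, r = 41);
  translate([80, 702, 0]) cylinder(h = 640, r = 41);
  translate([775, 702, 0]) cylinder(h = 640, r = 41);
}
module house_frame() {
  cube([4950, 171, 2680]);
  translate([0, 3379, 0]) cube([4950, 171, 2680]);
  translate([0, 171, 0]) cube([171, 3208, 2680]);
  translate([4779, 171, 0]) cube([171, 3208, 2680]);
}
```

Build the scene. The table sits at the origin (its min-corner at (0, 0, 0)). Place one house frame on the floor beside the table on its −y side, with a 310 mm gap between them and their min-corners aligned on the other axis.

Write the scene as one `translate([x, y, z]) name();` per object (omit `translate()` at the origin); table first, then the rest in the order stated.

table();
translate([0, -3860, 0]) house_frame();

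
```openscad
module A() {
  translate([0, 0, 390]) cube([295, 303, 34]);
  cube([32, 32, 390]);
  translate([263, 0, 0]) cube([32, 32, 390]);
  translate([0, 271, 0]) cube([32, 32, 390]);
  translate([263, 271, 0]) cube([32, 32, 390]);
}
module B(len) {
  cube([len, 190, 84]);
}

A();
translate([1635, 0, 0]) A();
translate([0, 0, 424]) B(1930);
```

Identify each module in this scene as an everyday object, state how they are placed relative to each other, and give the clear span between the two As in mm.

A is a stool. B is a beam. A beam spans the tops of two stools. The clear span between the two stools is 1340 mm.

Second stool starts at x = 1635; first ends at x = 295; clear span = 1635 − 295 = 1340 mm.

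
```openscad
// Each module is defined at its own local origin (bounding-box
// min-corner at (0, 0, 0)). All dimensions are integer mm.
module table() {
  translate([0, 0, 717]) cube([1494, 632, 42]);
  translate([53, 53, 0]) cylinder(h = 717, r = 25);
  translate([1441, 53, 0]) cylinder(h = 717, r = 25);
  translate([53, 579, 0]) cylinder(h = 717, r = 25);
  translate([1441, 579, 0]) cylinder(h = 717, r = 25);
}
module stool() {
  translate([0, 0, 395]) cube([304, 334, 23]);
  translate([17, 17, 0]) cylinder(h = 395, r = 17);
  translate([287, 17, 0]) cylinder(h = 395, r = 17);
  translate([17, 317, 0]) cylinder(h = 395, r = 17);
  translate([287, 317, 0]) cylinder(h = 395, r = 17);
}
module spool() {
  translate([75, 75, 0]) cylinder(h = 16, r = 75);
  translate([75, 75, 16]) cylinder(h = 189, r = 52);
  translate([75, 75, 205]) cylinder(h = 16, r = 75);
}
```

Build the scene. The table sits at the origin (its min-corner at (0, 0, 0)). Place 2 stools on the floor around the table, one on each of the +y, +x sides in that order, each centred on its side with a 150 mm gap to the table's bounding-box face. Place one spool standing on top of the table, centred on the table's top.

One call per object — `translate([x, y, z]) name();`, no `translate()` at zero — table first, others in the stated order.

table();
translate([595, 782, 0]) stool();
translate([1644, 149, 0]) stool();
translate([672, 241, 759]) spool();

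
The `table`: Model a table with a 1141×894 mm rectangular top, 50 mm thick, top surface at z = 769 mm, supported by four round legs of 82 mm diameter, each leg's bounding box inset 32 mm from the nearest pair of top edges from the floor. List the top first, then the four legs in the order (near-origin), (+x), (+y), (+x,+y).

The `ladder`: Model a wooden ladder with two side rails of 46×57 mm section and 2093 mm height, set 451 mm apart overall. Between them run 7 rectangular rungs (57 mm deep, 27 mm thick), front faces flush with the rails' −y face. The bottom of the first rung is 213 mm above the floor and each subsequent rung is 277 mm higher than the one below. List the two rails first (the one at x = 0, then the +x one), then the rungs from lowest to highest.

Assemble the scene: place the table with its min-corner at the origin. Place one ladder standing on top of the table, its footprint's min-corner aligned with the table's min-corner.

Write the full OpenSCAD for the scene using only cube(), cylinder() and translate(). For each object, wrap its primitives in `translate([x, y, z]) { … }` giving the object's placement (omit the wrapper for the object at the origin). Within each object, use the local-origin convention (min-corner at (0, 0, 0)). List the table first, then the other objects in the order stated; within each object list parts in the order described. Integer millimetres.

translate([0, 0, 719]) cube([1141, 894, 50]);
translate([73, 73, 0]) cylinder(h = 719, r = 41);
translate([1068, 73, 0]) cylinder(h = 719, r = 41);
translate([73, 821, 0]) cylinder(h = 719, r = 41);
translate([1068, 821, 0]) cylinder(h = 719, r = 41);
translate([0, 0, 769]) {
  cube([46, 57, 2093]);
  translate([405, 0, 0]) cube([46, 57, 2093]);
  translate([46, 0, 213]) cube([359, 57, 27]);
  translate([46, 0, 490]) cube([359, 57, 27]);
  translate([46, 0, 767]) cube([359, 57, 27]);
  translate([46, 0, 1044]) cube([359, 57, 27]);
  translate([46, 0, 1321]) cube([359, 57, 27]);
  translate([46, 0, 1598]) cube([359, 57, 27]);
  translate([46, 0, 1875]) cube([359, 57, 27]);
}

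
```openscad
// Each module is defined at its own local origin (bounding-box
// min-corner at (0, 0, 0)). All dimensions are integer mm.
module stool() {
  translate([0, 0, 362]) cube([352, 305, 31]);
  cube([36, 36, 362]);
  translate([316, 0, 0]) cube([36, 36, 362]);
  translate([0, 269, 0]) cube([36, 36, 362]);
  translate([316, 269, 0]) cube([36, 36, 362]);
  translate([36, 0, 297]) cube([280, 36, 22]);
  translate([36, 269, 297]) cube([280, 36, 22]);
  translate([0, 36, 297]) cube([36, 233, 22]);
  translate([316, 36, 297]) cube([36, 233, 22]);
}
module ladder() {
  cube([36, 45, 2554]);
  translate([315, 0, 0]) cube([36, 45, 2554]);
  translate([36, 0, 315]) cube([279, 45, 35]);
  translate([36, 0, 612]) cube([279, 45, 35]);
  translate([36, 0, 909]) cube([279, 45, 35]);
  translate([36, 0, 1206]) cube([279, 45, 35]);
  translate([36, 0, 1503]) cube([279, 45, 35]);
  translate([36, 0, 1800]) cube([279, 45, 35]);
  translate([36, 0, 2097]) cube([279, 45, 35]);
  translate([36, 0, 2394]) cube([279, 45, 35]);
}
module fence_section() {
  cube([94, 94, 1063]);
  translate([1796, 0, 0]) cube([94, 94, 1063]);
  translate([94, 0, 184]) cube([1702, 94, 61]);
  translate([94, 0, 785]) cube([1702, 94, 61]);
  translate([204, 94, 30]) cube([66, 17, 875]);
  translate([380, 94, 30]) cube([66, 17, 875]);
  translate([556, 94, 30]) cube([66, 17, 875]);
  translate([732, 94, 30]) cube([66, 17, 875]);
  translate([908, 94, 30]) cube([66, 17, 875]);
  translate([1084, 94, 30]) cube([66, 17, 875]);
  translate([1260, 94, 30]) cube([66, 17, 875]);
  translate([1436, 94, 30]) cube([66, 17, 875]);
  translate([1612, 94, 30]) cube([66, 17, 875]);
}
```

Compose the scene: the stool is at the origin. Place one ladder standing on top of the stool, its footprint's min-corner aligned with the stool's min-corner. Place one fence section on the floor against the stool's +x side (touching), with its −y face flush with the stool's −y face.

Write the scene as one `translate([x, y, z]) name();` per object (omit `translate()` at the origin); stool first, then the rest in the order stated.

stool();
translate([0, 0, 393]) ladder();
translate([352, 0, 0]) fence_section();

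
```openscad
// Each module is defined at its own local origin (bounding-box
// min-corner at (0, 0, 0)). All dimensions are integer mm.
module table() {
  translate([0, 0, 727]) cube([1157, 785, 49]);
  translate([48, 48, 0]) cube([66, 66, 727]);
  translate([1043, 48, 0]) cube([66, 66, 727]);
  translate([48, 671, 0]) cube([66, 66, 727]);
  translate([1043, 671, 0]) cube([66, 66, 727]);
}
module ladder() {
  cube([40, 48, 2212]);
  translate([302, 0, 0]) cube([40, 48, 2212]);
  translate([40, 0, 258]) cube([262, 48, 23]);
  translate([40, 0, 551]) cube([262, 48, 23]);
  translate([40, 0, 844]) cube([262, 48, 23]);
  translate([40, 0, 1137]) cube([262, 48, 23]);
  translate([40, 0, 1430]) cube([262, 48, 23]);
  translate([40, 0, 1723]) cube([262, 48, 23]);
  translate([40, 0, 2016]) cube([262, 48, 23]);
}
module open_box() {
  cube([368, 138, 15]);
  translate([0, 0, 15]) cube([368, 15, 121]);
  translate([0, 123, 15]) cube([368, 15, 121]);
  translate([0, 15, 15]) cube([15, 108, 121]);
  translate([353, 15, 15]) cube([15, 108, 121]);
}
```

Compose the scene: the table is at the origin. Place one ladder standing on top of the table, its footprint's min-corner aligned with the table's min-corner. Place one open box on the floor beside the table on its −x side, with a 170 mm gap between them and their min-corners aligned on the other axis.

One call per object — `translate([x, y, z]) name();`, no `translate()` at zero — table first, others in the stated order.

table();
translate([0, 0, 776]) ladder();
translate([-538, 0, 0]) open_box();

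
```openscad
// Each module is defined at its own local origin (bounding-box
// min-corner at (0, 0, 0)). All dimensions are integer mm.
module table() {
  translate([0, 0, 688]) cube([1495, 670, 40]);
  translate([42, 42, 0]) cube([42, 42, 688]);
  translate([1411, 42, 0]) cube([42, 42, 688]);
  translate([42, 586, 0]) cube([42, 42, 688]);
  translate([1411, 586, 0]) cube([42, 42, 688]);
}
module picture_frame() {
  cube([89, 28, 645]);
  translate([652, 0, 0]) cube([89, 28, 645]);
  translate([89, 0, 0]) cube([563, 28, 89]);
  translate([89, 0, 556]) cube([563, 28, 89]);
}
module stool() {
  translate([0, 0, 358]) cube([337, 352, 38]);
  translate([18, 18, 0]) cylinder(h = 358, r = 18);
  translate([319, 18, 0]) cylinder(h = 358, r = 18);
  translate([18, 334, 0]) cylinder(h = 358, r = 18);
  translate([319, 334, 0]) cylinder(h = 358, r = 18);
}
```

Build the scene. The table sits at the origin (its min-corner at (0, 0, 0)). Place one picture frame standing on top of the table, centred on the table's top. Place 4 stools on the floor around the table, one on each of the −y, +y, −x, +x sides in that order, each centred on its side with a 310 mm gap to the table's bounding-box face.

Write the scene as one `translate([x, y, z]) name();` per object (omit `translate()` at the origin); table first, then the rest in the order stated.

table();
translate([377, 321, 728]) picture_frame();
translate([579, -662, 0]) stool();
translate([579, 980, 0]) stool();
translate([-647, 159, 0]) stool();
translate([1805, 159, 0]) stool();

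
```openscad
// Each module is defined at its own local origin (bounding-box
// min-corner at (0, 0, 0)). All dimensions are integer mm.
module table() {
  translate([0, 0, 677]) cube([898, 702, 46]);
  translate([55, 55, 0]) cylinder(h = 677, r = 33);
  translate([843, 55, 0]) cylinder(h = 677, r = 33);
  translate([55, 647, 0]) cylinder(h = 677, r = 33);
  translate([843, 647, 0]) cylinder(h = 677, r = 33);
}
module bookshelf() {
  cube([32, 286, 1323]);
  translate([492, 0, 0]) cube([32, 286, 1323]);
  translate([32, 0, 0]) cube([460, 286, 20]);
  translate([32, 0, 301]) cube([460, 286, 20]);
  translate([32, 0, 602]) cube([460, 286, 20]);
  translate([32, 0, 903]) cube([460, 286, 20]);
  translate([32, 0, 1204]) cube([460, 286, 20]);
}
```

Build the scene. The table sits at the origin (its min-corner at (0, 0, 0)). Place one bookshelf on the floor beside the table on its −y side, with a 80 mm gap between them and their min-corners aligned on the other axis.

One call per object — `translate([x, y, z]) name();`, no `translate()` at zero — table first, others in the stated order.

table();
translate([0, -366, 0]) bookshelf();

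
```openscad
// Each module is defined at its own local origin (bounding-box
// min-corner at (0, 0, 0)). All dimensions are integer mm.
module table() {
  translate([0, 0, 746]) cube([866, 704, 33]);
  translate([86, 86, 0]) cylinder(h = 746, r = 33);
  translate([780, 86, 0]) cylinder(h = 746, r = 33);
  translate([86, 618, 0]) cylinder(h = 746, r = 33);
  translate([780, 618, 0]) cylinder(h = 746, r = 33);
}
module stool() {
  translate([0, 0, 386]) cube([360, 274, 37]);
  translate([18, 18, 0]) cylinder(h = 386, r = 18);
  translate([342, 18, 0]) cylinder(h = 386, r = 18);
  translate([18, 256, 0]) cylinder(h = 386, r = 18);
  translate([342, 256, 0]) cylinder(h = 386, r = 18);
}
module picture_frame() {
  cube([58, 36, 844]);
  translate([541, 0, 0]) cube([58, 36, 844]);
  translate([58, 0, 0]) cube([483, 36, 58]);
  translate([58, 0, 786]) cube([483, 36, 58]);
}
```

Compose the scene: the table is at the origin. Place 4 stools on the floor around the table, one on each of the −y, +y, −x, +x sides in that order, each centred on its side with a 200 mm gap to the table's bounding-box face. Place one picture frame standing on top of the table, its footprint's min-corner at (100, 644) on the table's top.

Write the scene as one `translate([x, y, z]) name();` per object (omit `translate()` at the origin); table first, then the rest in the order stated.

table();
translate([253, -474, 0]) stool();
translate([253, 904, 0]) stool();
translate([-560, 215, 0]) stool();
translate([1066, 215, 0]) stool();
translate([100, 644, 779]) picture_frame();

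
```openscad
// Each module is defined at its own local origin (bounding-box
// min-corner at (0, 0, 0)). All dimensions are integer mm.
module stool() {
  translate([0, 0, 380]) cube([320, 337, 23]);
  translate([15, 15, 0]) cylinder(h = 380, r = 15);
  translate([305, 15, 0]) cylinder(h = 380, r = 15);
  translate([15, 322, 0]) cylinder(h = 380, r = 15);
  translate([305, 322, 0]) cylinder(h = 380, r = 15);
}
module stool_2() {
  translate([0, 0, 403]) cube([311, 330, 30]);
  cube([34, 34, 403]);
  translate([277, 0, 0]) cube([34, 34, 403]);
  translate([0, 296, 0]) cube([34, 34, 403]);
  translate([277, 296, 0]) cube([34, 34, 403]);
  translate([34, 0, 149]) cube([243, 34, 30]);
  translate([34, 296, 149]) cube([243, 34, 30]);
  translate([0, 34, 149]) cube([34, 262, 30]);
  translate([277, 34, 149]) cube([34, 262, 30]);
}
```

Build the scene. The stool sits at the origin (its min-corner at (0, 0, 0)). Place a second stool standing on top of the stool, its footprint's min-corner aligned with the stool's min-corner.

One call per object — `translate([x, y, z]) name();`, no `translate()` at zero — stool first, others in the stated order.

stool();
translate([0, 0, 403]) stool_2();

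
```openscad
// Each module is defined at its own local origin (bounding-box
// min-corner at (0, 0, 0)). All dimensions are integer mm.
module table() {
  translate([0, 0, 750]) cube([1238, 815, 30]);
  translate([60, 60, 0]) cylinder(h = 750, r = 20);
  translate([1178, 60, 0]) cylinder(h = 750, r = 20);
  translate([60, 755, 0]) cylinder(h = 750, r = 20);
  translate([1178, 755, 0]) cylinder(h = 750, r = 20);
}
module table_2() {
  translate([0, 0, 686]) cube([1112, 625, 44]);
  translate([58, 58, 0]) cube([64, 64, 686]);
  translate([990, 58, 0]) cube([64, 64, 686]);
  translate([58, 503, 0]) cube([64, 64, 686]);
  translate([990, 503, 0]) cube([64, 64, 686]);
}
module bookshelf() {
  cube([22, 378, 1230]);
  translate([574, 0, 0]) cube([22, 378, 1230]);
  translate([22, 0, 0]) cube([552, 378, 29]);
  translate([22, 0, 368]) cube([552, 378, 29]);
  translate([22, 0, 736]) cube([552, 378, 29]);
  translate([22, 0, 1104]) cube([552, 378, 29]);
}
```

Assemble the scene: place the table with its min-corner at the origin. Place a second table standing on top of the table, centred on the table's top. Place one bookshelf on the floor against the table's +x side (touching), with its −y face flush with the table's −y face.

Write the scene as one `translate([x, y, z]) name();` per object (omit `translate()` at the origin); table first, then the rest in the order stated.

table();
translate([63, 95, 780]) table_2();
translate([1238, 0, 0]) bookshelf();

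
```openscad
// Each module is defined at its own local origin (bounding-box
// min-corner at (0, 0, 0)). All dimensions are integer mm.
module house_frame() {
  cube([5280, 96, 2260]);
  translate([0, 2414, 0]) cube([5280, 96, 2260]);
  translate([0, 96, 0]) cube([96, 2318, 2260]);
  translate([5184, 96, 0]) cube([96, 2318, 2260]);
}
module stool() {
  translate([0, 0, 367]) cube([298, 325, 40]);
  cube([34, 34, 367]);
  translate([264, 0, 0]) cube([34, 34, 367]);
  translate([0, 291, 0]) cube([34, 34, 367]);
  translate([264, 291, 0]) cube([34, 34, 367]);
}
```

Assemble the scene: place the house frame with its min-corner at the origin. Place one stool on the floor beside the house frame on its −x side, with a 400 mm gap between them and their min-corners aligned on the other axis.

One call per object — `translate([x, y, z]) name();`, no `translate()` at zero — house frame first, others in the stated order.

house_frame();
translate([-698, 0, 0]) stool();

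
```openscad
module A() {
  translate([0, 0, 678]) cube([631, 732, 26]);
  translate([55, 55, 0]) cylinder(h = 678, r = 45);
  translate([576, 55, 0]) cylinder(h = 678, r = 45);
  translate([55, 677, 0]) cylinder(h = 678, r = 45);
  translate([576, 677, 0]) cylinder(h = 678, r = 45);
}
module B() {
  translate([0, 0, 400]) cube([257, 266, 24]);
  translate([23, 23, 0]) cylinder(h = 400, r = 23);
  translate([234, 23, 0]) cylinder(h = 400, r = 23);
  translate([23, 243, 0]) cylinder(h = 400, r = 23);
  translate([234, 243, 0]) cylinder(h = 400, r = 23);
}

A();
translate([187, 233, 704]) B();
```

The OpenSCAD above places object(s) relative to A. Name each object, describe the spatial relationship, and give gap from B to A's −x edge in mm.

A is a table. B is a stool. The stool is on top of the table, centred. The gap from the stool to the table's −x edge is 187 mm.

The stool's min-x is at 187; the table's min-x is 0; gap = 187 mm.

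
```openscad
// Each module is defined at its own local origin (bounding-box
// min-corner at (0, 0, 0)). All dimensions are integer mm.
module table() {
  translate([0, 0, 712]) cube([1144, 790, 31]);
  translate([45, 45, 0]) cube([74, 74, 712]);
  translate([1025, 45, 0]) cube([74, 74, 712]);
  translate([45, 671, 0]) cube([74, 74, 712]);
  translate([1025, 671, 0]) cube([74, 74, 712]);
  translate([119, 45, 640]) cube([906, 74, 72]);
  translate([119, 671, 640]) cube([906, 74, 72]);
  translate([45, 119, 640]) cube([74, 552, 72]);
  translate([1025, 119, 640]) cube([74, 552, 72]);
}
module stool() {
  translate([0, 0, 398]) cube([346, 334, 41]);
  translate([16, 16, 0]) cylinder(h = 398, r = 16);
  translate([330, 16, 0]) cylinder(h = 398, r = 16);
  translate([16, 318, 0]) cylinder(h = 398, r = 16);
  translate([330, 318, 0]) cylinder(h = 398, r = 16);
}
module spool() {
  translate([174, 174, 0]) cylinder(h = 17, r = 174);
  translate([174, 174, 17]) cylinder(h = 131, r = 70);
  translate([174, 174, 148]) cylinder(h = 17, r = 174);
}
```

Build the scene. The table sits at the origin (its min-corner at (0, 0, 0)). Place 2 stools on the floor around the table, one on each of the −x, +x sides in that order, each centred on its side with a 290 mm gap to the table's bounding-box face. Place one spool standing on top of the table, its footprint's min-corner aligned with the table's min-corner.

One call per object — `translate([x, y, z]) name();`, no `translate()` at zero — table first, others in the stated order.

table();
translate([-636, 228, 0]) stool();
translate([1434, 228, 0]) stool();
translate([0, 0, 743]) spool();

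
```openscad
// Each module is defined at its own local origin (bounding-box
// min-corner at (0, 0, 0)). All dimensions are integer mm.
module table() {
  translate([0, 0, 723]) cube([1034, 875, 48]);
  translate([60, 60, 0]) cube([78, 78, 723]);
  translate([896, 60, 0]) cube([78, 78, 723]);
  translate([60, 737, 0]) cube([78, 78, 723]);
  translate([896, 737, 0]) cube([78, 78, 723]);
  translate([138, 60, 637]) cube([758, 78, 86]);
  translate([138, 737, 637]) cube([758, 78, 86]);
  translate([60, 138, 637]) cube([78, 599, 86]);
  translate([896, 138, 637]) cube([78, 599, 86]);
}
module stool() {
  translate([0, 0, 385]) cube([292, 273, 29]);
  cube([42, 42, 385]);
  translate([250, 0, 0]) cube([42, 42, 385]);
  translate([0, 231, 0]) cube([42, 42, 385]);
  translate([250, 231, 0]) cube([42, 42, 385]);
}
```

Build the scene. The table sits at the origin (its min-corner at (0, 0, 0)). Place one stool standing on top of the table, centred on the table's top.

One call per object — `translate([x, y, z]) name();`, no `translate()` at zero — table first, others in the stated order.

table();
translate([371, 301, 771]) stool();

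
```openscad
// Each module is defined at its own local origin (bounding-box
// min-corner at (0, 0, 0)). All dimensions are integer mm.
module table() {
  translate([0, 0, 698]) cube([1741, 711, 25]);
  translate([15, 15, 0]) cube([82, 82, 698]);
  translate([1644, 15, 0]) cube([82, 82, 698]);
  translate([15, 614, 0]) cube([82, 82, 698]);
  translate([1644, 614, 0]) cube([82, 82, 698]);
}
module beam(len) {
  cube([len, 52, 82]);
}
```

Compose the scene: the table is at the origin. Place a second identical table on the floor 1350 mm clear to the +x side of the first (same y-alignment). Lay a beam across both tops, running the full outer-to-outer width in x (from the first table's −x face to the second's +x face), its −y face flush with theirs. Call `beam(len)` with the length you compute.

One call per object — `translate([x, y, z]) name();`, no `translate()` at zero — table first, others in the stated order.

table();
translate([3091, 0, 0]) table();
translate([0, 0, 723]) beam(4832);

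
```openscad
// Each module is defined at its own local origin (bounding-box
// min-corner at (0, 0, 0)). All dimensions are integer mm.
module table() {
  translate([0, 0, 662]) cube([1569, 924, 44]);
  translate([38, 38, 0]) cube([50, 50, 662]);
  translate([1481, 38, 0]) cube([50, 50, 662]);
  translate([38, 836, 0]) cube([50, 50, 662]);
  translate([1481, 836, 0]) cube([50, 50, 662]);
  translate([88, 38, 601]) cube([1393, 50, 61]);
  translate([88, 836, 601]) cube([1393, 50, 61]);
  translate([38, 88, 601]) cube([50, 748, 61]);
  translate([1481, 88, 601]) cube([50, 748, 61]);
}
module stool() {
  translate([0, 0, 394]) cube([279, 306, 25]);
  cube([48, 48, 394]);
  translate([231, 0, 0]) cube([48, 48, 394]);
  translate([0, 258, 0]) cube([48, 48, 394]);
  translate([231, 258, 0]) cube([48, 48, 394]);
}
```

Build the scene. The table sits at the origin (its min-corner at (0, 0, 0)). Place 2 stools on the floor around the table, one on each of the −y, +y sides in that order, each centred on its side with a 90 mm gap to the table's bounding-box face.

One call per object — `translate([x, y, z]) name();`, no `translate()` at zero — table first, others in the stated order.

table();
translate([645, -396, 0]) stool();
translate([645, 1014, 0]) stool();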